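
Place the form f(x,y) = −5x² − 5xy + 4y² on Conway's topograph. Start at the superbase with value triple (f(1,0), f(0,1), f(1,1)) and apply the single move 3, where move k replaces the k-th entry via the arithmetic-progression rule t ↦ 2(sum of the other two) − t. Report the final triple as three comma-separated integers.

start (-5,4,-6) = (f(1,0),f(0,1),f(1,1))
replace slot 3: 2·((-5)+4) − (-6) = 4 → (-5,4,4)

-5,4,4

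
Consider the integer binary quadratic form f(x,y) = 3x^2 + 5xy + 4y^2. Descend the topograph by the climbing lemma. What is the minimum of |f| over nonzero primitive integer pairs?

translate: b→-1 (≡5 mod 6), so (3,5,4)→(3,-1,2)
flip: (3,-1,2)→(2,1,3)
reduced (well bottom): (2,1,3) with a≤c, −a<b≤a
well minimum = a = 2

2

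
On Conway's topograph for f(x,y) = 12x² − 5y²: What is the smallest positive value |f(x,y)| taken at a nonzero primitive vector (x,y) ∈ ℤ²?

descent: ρ → (-5,10,7)  [lands on river]
river: ρ → (7,4,-8)
river: ρ → (-8,12,3)
river: ρ → (3,12,-8)
river: ρ → (-8,4,7)
river: ρ → (7,10,-5)
closes: descent 1, river 6
min |a| on river = 3

3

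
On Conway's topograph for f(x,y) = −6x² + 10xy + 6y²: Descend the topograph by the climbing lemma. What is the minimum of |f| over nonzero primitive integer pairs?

river: ρ → (6,14,-2)
river: ρ → (-2,14,6)
river: ρ → (6,10,-6)
river: ρ → (-6,14,2)
river: ρ → (2,14,-6)
river: ρ → (-6,10,6)
closes: descent 0, river 6
min |a| on river = 2

2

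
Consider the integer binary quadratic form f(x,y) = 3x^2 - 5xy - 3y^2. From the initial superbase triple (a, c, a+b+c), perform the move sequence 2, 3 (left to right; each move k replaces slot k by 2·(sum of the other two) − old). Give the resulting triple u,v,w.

start (3,-3,-5) = (f(1,0),f(0,1),f(1,1))
replace slot 2: 2·(3+(-5)) − (-3) = -1 → (3,-1,-5)
replace slot 3: 2·(3+(-1)) − (-5) = 9 → (3,-1,9)

3,-1,9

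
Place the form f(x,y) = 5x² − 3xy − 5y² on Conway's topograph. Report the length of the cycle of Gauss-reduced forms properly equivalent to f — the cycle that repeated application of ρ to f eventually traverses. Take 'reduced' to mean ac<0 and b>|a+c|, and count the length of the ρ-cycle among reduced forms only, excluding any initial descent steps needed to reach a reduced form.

D = 109, ⌊√D⌋ = 10
descent: ρ → (-5,3,5)  [lands on river]
river: ρ → (5,7,-3)
river: ρ → (-3,5,7)
river: ρ → (7,9,-1)
river: ρ → (-1,9,7)
river: ρ → (7,5,-3)
river: ρ → (-3,7,5)
river: ρ → (5,3,-5)
river: ρ → (-5,7,3)
river: ρ → (3,5,-7)
river: ρ → (-7,9,1)
river: ρ → (1,9,-7)
river: ρ → (-7,5,3)
river: ρ → (3,7,-5)
ρ-cycle length = 14 (tail of 1 descent step not counted)

14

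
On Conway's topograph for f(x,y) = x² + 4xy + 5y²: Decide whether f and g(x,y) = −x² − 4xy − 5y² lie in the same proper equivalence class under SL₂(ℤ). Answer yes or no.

D₁ = -4, D₂ = -4
f: translate: b→0 (≡4 mod 2), so (1,4,5)→(1,0,1)
f: reduced (well bottom): (1,0,1) with a≤c, −a<b≤a
g is negative-definite; reduce −g:
−g: translate: b→0 (≡4 mod 2), so (1,4,5)→(1,0,1)
−g: reduced (well bottom): (1,0,1) with a≤c, −a<b≤a
flip sign back: reduced form of g is (-1,0,-1)
reduced forms (1, 0, 1) vs (-1, 0, -1) ⇒ inequivalent

no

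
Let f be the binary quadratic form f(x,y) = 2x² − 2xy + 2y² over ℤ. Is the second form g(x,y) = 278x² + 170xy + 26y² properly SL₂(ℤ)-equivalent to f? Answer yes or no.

D₁ = -12, D₂ = -12
f: translate: b→2 (≡-2 mod 4), so (2,-2,2)→(2,2,2)
f: reduced (well bottom): (2,2,2) with a≤c, −a<b≤a
g: flip: (278,170,26)→(26,-170,278)
g: translate: b→-14 (≡-170 mod 52), so (26,-170,278)→(26,-14,2)
g: flip: (26,-14,2)→(2,14,26)
g: translate: b→2 (≡14 mod 4), so (2,14,26)→(2,2,2)
g: reduced (well bottom): (2,2,2) with a≤c, −a<b≤a
reduced forms (2, 2, 2) vs (2, 2, 2) ⇒ equivalent

yes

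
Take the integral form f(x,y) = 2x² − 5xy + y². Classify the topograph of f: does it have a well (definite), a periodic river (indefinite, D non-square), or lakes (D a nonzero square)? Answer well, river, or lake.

D = b²−4ac = (-5)² − 4·2·1 = 17
D > 0 non-square ⇒ indefinite ⇒ periodic river

river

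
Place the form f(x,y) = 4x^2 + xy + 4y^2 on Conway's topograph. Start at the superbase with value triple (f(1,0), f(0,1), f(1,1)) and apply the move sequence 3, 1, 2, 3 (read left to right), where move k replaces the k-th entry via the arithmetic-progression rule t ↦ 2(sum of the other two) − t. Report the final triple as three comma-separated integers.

start (4,4,9) = (f(1,0),f(0,1),f(1,1))
replace slot 3: 2·(4+4) − 9 = 7 → (4,4,7)
replace slot 1: 2·(4+7) − 4 = 18 → (18,4,7)
replace slot 2: 2·(18+7) − 4 = 46 → (18,46,7)
replace slot 3: 2·(18+46) − 7 = 121 → (18,46,121)

18,46,121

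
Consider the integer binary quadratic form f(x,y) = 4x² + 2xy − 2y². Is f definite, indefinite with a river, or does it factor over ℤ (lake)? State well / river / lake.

D = b²−4ac = 2² − 4·4·(-2) = 36
D = 6² is a perfect square ⇒ form factors over ℤ ⇒ lakes

lake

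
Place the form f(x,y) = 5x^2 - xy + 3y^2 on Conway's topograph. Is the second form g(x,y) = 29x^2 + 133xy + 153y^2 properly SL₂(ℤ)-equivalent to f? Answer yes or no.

D₁ = -59, D₂ = -59
f: flip: (5,-1,3)→(3,1,5)
f: reduced (well bottom): (3,1,5) with a≤c, −a<b≤a
g: translate: b→17 (≡133 mod 58), so (29,133,153)→(29,17,3)
g: flip: (29,17,3)→(3,-17,29)
g: translate: b→1 (≡-17 mod 6), so (3,-17,29)→(3,1,5)
g: reduced (well bottom): (3,1,5) with a≤c, −a<b≤a
reduced forms (3, 1, 5) vs (3, 1, 5) ⇒ equivalent

yes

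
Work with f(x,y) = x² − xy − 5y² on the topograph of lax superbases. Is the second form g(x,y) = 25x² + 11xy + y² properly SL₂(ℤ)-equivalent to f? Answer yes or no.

D₁ = 21, D₂ = 21
river cycle of f (length 2): (1, 3, -3), (-3, 3, 1)
river cycle of g (length 2): (1, 3, -3), (-3, 3, 1)
cycles coincide ⇒ equivalent

yes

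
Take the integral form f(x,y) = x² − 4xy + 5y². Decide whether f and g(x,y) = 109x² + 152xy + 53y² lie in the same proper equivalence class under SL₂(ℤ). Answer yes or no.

D₁ = -4, D₂ = -4
f: translate: b→0 (≡-4 mod 2), so (1,-4,5)→(1,0,1)
f: reduced (well bottom): (1,0,1) with a≤c, −a<b≤a
g: translate: b→-66 (≡152 mod 218), so (109,152,53)→(109,-66,10)
g: flip: (109,-66,10)→(10,66,109)
g: translate: b→6 (≡66 mod 20), so (10,66,109)→(10,6,1)
g: flip: (10,6,1)→(1,-6,10)
g: translate: b→0 (≡-6 mod 2), so (1,-6,10)→(1,0,1)
g: reduced (well bottom): (1,0,1) with a≤c, −a<b≤a
reduced forms (1, 0, 1) vs (1, 0, 1) ⇒ equivalent

yes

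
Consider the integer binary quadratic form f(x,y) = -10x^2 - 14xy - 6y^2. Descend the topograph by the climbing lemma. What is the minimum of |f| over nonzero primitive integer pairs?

translate: b→-6 (≡14 mod 20), so (10,14,6)→(10,-6,2)
flip: (10,-6,2)→(2,6,10)
translate: b→2 (≡6 mod 4), so (2,6,10)→(2,2,6)
reduced (well bottom): (2,2,6) with a≤c, −a<b≤a
well minimum |f| = |-2| = 2 (negative-definite)

2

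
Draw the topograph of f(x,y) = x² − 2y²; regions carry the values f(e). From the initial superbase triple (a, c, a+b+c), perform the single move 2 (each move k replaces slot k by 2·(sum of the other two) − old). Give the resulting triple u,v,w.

start (1,-2,-1) = (f(1,0),f(0,1),f(1,1))
replace slot 2: 2·(1+(-1)) − (-2) = 2 → (1,2,-1)

1,2,-1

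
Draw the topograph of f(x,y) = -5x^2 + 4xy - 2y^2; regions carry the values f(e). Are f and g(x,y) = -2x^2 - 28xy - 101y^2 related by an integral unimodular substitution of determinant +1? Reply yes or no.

D₁ = -24, D₂ = -24
f is negative-definite; reduce −f:
−f: flip: (5,-4,2)→(2,4,5)
−f: translate: b→0 (≡4 mod 4), so (2,4,5)→(2,0,3)
−f: reduced (well bottom): (2,0,3) with a≤c, −a<b≤a
flip sign back: reduced form of f is (-2,0,-3)
g is negative-definite; reduce −g:
−g: translate: b→0 (≡28 mod 4), so (2,28,101)→(2,0,3)
−g: reduced (well bottom): (2,0,3) with a≤c, −a<b≤a
flip sign back: reduced form of g is (-2,0,-3)
reduced forms (-2, 0, -3) vs (-2, 0, -3) ⇒ equivalent

yes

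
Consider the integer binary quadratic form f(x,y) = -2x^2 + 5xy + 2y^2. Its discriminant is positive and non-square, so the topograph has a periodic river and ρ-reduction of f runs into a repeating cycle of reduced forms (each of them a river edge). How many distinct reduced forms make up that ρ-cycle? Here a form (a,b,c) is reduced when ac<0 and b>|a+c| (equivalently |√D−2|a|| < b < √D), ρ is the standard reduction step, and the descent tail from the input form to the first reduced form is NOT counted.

D = 41, ⌊√D⌋ = 6
river: ρ → (2,3,-4)
river: ρ → (-4,5,1)
river: ρ → (1,5,-4)
river: ρ → (-4,3,2)
river: ρ → (2,5,-2)
river: ρ → (-2,3,4)
river: ρ → (4,5,-1)
river: ρ → (-1,5,4)
river: ρ → (4,3,-2)
river: ρ → (-2,5,2)
ρ-cycle length = 10 (tail of 0 descent steps not counted)

10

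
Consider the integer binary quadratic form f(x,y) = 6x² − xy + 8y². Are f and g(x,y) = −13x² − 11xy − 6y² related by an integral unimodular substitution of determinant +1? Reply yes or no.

D₁ = -191, D₂ = -191
f: reduced (well bottom): (6,-1,8) with a≤c, −a<b≤a
g is negative-definite; reduce −g:
−g: flip: (13,11,6)→(6,-11,13)
−g: translate: b→1 (≡-11 mod 12), so (6,-11,13)→(6,1,8)
−g: reduced (well bottom): (6,1,8) with a≤c, −a<b≤a
flip sign back: reduced form of g is (-6,-1,-8)
reduced forms (6, -1, 8) vs (-6, -1, -8) ⇒ inequivalent

no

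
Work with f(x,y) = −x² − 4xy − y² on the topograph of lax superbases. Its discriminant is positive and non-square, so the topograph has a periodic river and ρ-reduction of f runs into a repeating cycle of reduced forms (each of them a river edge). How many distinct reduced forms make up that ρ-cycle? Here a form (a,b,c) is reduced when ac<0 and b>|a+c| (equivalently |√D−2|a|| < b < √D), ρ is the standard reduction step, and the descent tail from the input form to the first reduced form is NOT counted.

D = 12, ⌊√D⌋ = 3
descent: ρ → (-1,2,2)  [lands on river]
river: ρ → (2,2,-1)
ρ-cycle length = 2 (tail of 1 descent step not counted)

2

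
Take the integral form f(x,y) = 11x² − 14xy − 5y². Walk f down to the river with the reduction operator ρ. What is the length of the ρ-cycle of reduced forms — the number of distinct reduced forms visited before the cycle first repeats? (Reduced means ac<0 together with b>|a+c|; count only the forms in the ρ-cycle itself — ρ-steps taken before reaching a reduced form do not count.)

D = 416, ⌊√D⌋ = 20
descent: ρ → (-5,14,11)  [lands on river]
river: ρ → (11,8,-8)
river: ρ → (-8,8,11)
river: ρ → (11,14,-5)
river: ρ → (-5,16,8)
river: ρ → (8,16,-5)
ρ-cycle length = 6 (tail of 1 descent step not counted)

6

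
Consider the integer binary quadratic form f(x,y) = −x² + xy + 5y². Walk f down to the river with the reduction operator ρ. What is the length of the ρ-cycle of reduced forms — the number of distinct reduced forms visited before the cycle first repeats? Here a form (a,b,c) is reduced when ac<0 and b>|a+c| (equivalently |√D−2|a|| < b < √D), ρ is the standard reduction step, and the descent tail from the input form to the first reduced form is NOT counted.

D = 21, ⌊√D⌋ = 4
descent: ρ → (5,-1,-1)
descent: ρ → (-1,3,3)  [lands on river]
river: ρ → (3,3,-1)
ρ-cycle length = 2 (tail of 2 descent steps not counted)

2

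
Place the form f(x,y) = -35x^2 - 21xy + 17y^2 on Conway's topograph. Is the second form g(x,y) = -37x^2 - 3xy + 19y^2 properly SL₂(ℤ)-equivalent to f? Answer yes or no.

D₁ = 2821, D₂ = 2821
river cycle of f (length 14): (17, 21, -35), (-35, 49, 3), (3, 53, -1), (-1, 53, 3), (3, 49, -35), (-35, 21, 17), (17, 47, -9), (-9, 43, 27), (27, 11, -25), (-25, 39, 13), … (4 more)
river cycle of g (length 16): (19, 41, -15), (-15, 49, 7), (7, 49, -15), (-15, 41, 19), (19, 35, -21), (-21, 49, 5), (5, 51, -11), (-11, 37, 33), (33, 29, -15), (-15, 31, 31), … (6 more)
cycles differ ⇒ inequivalent

no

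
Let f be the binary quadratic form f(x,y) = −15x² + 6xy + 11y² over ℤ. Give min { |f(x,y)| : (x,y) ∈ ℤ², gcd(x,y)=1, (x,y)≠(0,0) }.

river: ρ → (11,16,-10)
river: ρ → (-10,24,3)
river: ρ → (3,24,-10)
river: ρ → (-10,16,11)
river: ρ → (11,6,-15)
river: ρ → (-15,24,2)
river: ρ → (2,24,-15)
river: ρ → (-15,6,11)
closes: descent 0, river 8
min |a| on river = 2

2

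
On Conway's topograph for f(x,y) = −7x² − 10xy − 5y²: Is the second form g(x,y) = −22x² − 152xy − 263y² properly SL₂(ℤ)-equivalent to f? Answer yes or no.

D₁ = -40, D₂ = -40
f is negative-definite; reduce −f:
−f: translate: b→-4 (≡10 mod 14), so (7,10,5)→(7,-4,2)
−f: flip: (7,-4,2)→(2,4,7)
−f: translate: b→0 (≡4 mod 4), so (2,4,7)→(2,0,5)
−f: reduced (well bottom): (2,0,5) with a≤c, −a<b≤a
flip sign back: reduced form of f is (-2,0,-5)
g is negative-definite; reduce −g:
−g: translate: b→20 (≡152 mod 44), so (22,152,263)→(22,20,5)
−g: flip: (22,20,5)→(5,-20,22)
−g: translate: b→0 (≡-20 mod 10), so (5,-20,22)→(5,0,2)
−g: flip: (5,0,2)→(2,0,5)
−g: reduced (well bottom): (2,0,5) with a≤c, −a<b≤a
flip sign back: reduced form of g is (-2,0,-5)
reduced forms (-2, 0, -5) vs (-2, 0, -5) ⇒ equivalent

yes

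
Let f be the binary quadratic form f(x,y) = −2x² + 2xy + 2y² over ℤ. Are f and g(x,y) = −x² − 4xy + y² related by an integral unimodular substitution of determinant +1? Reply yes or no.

D₁ = 20, D₂ = 20
river cycle of f (length 2): (2, 2, -2), (-2, 2, 2)
river cycle of g (length 2): (1, 4, -1), (-1, 4, 1)
cycles differ ⇒ inequivalent

no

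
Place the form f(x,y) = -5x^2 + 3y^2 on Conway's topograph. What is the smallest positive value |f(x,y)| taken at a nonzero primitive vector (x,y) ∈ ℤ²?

descent: ρ → (3,6,-2)  [lands on river]
river: ρ → (-2,6,3)
closes: descent 1, river 2
min |a| on river = 2

2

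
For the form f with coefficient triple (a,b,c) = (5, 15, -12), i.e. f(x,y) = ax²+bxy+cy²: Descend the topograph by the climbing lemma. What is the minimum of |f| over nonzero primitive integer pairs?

river: ρ → (-12,9,8)
river: ρ → (8,7,-13)
river: ρ → (-13,19,2)
river: ρ → (2,21,-3)
river: ρ → (-3,21,2)
river: ρ → (2,19,-13)
river: ρ → (-13,7,8)
river: ρ → (8,9,-12)
river: ρ → (-12,15,5)
river: ρ → (5,15,-12)
closes: descent 0, river 10
min |a| on river = 2

2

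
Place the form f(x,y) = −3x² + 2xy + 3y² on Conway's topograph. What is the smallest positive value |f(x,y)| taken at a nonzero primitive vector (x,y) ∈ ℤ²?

river: ρ → (3,4,-2)
river: ρ → (-2,4,3)
river: ρ → (3,2,-3)
river: ρ → (-3,4,2)
river: ρ → (2,4,-3)
river: ρ → (-3,2,3)
closes: descent 0, river 6
min |a| on river = 2

2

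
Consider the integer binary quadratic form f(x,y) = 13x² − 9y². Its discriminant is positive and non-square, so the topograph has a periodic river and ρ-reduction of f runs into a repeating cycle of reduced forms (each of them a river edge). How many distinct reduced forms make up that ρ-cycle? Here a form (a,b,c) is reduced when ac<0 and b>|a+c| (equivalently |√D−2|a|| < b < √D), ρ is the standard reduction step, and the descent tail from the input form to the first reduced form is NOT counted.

D = 468, ⌊√D⌋ = 21
descent: ρ → (-9,18,4)  [lands on river]
river: ρ → (4,14,-17)
river: ρ → (-17,20,1)
river: ρ → (1,20,-17)
river: ρ → (-17,14,4)
river: ρ → (4,18,-9)
ρ-cycle length = 6 (tail of 1 descent step not counted)

6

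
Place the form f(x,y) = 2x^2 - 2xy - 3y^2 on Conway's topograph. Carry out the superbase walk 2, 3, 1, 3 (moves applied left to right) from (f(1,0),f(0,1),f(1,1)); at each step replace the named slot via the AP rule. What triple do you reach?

start (2,-3,-3) = (f(1,0),f(0,1),f(1,1))
replace slot 2: 2·(2+(-3)) − (-3) = 1 → (2,1,-3)
replace slot 3: 2·(2+1) − (-3) = 9 → (2,1,9)
replace slot 1: 2·(1+9) − 2 = 18 → (18,1,9)
replace slot 3: 2·(18+1) − 9 = 29 → (18,1,29)

18,1,29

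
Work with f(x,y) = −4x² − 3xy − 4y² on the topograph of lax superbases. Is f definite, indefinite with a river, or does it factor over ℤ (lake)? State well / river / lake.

D = b²−4ac = (-3)² − 4·(-4)·(-4) = -55
D < 0 ⇒ definite ⇒ every region one sign ⇒ single well

well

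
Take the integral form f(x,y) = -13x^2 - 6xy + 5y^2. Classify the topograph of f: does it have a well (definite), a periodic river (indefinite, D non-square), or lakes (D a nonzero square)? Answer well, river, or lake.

D = b²−4ac = (-6)² − 4·(-13)·5 = 296
D > 0 non-square ⇒ indefinite ⇒ periodic river

river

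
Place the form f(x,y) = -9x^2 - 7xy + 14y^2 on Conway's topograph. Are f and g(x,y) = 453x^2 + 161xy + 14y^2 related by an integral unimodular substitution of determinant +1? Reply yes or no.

D₁ = 553, D₂ = 553
river cycle of f (length 26): (14, 7, -9), (-9, 11, 12), (12, 13, -8), (-8, 19, 6), (6, 17, -11), (-11, 5, 12), (12, 19, -4), (-4, 21, 7), (7, 21, -4), (-4, 19, 12), … (16 more)
river cycle of g (length 26): (14, 7, -9), (-9, 11, 12), (12, 13, -8), (-8, 19, 6), (6, 17, -11), (-11, 5, 12), (12, 19, -4), (-4, 21, 7), (7, 21, -4), (-4, 19, 12), … (16 more)
cycles coincide ⇒ equivalent

yes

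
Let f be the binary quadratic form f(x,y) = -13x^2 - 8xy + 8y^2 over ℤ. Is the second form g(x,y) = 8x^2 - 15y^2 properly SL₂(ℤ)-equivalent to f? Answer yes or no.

D₁ = 480, D₂ = 480
river cycle of f (length 4): (8, 8, -13), (-13, 18, 3), (3, 18, -13), (-13, 8, 8)
river cycle of g (length 4): (8, 16, -7), (-7, 12, 12), (12, 12, -7), (-7, 16, 8)
cycles differ ⇒ inequivalent

no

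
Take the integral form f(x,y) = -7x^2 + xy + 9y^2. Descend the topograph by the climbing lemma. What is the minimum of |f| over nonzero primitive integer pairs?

descent: ρ → (9,-1,-7)
descent: ρ → (-7,15,1)  [lands on river]
river: ρ → (1,15,-7)
river: ρ → (-7,13,3)
river: ρ → (3,11,-11)
river: ρ → (-11,11,3)
river: ρ → (3,13,-7)
closes: descent 2, river 6
min |a| on river = 1

1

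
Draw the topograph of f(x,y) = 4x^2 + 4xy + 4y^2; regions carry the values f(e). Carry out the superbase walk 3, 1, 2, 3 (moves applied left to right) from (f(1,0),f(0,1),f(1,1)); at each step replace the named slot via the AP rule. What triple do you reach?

start (4,4,12) = (f(1,0),f(0,1),f(1,1))
replace slot 3: 2·(4+4) − 12 = 4 → (4,4,4)
replace slot 1: 2·(4+4) − 4 = 12 → (12,4,4)
replace slot 2: 2·(12+4) − 4 = 28 → (12,28,4)
replace slot 3: 2·(12+28) − 4 = 76 → (12,28,76)

12,28,76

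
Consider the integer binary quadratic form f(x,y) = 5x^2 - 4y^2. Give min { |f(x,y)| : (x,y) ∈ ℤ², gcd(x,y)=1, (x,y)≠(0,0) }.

descent: ρ → (-4,8,1)  [lands on river]
river: ρ → (1,8,-4)
closes: descent 1, river 2
min |a| on river = 1

1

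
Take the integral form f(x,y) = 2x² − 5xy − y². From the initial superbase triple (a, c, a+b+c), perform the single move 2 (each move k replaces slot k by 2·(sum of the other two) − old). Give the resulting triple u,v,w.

start (2,-1,-4) = (f(1,0),f(0,1),f(1,1))
replace slot 2: 2·(2+(-4)) − (-1) = -3 → (2,-3,-4)

2,-3,-4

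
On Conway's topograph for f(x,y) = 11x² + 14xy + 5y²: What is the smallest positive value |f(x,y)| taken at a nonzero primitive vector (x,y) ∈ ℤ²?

translate: b→-8 (≡14 mod 22), so (11,14,5)→(11,-8,2)
flip: (11,-8,2)→(2,8,11)
translate: b→0 (≡8 mod 4), so (2,8,11)→(2,0,3)
reduced (well bottom): (2,0,3) with a≤c, −a<b≤a
well minimum = a = 2

2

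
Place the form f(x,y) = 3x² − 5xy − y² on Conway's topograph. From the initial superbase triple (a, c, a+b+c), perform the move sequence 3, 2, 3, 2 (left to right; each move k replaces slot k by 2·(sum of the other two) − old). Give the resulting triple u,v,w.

start (3,-1,-3) = (f(1,0),f(0,1),f(1,1))
replace slot 3: 2·(3+(-1)) − (-3) = 7 → (3,-1,7)
replace slot 2: 2·(3+7) − (-1) = 21 → (3,21,7)
replace slot 3: 2·(3+21) − 7 = 41 → (3,21,41)
replace slot 2: 2·(3+41) − 21 = 67 → (3,67,41)

3,67,41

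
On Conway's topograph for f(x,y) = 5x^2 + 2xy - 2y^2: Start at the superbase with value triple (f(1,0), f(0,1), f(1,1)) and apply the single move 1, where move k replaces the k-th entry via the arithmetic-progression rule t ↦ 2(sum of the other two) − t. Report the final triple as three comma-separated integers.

start (5,-2,5) = (f(1,0),f(0,1),f(1,1))
replace slot 1: 2·((-2)+5) − 5 = 1 → (1,-2,5)

1,-2,5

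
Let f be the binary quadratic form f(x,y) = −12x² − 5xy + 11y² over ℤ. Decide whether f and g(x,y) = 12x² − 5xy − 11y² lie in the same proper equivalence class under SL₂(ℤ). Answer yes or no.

D₁ = 553, D₂ = 553
river cycle of f (length 26): (11, 5, -12), (-12, 19, 4), (4, 21, -7), (-7, 21, 4), (4, 19, -12), (-12, 5, 11), (11, 17, -6), (-6, 19, 8), (8, 13, -12), (-12, 11, 9), … (16 more)
river cycle of g (length 26): (-11, 5, 12), (12, 19, -4), (-4, 21, 7), (7, 21, -4), (-4, 19, 12), (12, 5, -11), (-11, 17, 6), (6, 19, -8), (-8, 13, 12), (12, 11, -9), … (16 more)
cycles differ ⇒ inequivalent

no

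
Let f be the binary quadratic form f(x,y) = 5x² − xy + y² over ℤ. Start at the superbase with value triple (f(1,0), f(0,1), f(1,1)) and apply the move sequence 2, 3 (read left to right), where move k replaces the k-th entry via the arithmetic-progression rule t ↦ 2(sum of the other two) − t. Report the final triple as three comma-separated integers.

start (5,1,5) = (f(1,0),f(0,1),f(1,1))
replace slot 2: 2·(5+5) − 1 = 19 → (5,19,5)
replace slot 3: 2·(5+19) − 5 = 43 → (5,19,43)

5,19,43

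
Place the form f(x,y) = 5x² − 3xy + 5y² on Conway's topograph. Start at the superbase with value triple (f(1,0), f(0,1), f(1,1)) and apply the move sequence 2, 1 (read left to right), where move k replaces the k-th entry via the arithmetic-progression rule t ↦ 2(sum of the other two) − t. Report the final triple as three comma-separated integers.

start (5,5,7) = (f(1,0),f(0,1),f(1,1))
replace slot 2: 2·(5+7) − 5 = 19 → (5,19,7)
replace slot 1: 2·(19+7) − 5 = 47 → (47,19,7)

47,19,7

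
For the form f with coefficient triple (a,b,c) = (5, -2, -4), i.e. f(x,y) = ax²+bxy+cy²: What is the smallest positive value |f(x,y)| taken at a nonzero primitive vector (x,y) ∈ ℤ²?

descent: ρ → (-4,2,5)  [lands on river]
river: ρ → (5,8,-1)
river: ρ → (-1,8,5)
river: ρ → (5,2,-4)
river: ρ → (-4,6,3)
river: ρ → (3,6,-4)
closes: descent 1, river 6
min |a| on river = 1

1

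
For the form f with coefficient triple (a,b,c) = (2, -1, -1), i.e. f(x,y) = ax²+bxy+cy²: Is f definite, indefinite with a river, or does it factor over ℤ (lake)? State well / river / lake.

D = b²−4ac = (-1)² − 4·2·(-1) = 9
D = 3² is a perfect square ⇒ form factors over ℤ ⇒ lakes

lake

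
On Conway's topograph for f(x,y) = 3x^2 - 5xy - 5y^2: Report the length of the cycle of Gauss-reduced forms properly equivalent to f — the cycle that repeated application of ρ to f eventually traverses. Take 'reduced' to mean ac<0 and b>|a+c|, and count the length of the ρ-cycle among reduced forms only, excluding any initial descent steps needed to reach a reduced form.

D = 85, ⌊√D⌋ = 9
descent: ρ → (-5,5,3)  [lands on river]
river: ρ → (3,7,-3)
river: ρ → (-3,5,5)
river: ρ → (5,5,-3)
river: ρ → (-3,7,3)
river: ρ → (3,5,-5)
ρ-cycle length = 6 (tail of 1 descent step not counted)

6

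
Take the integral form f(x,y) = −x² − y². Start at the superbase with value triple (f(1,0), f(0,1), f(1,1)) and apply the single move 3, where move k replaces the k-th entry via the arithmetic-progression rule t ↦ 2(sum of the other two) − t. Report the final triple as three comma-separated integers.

start (-1,-1,-2) = (f(1,0),f(0,1),f(1,1))
replace slot 3: 2·((-1)+(-1)) − (-2) = -2 → (-1,-1,-2)

-1,-1,-2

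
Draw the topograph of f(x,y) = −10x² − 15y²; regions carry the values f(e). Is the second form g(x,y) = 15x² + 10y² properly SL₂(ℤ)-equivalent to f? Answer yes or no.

D₁ = -600, D₂ = -600
f is negative-definite; reduce −f:
−f: reduced (well bottom): (10,0,15) with a≤c, −a<b≤a
flip sign back: reduced form of f is (-10,0,-15)
g: flip: (15,0,10)→(10,0,15)
g: reduced (well bottom): (10,0,15) with a≤c, −a<b≤a
reduced forms (-10, 0, -15) vs (10, 0, 15) ⇒ inequivalent

no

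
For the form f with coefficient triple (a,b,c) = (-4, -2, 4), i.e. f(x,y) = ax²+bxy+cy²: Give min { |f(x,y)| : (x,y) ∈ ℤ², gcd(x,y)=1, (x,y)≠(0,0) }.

descent: ρ → (4,2,-4)  [lands on river]
river: ρ → (-4,6,2)
river: ρ → (2,6,-4)
river: ρ → (-4,2,4)
river: ρ → (4,6,-2)
river: ρ → (-2,6,4)
closes: descent 1, river 6
min |a| on river = 2

2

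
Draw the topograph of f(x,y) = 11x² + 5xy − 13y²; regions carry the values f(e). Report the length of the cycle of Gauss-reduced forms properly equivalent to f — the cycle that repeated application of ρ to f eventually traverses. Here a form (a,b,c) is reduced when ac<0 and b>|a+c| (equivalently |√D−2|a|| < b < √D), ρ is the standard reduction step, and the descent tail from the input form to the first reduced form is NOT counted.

D = 597, ⌊√D⌋ = 24
river: ρ → (-13,21,3)
river: ρ → (3,21,-13)
river: ρ → (-13,5,11)
river: ρ → (11,17,-7)
river: ρ → (-7,11,17)
river: ρ → (17,23,-1)
river: ρ → (-1,23,17)
river: ρ → (17,11,-7)
river: ρ → (-7,17,11)
river: ρ → (11,5,-13)
ρ-cycle length = 10 (tail of 0 descent steps not counted)

10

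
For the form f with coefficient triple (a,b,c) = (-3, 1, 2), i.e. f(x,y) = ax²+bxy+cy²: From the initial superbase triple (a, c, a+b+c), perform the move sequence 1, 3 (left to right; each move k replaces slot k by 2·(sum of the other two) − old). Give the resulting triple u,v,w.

start (-3,2,0) = (f(1,0),f(0,1),f(1,1))
replace slot 1: 2·(2+0) − (-3) = 7 → (7,2,0)
replace slot 3: 2·(7+2) − 0 = 18 → (7,2,18)

7,2,18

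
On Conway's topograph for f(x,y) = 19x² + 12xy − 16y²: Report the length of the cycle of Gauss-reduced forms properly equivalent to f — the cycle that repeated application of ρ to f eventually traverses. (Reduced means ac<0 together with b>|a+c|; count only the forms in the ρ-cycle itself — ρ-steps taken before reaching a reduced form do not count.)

D = 1360, ⌊√D⌋ = 36
river: ρ → (-16,20,15)
river: ρ → (15,10,-21)
river: ρ → (-21,32,4)
river: ρ → (4,32,-21)
river: ρ → (-21,10,15)
river: ρ → (15,20,-16)
river: ρ → (-16,12,19)
river: ρ → (19,26,-9)
river: ρ → (-9,28,16)
river: ρ → (16,36,-1)
river: ρ → (-1,36,16)
river: ρ → (16,28,-9)
river: ρ → (-9,26,19)
river: ρ → (19,12,-16)
ρ-cycle length = 14 (tail of 0 descent steps not counted)

14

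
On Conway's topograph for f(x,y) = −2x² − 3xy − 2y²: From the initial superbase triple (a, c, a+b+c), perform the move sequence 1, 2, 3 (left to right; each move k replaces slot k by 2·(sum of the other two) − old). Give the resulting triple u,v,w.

start (-2,-2,-7) = (f(1,0),f(0,1),f(1,1))
replace slot 1: 2·((-2)+(-7)) − (-2) = -16 → (-16,-2,-7)
replace slot 2: 2·((-16)+(-7)) − (-2) = -44 → (-16,-44,-7)
replace slot 3: 2·((-16)+(-44)) − (-7) = -113 → (-16,-44,-113)

-16,-44,-113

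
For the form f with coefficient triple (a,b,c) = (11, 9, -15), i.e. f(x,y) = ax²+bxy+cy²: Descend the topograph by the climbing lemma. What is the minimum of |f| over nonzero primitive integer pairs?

river: ρ → (-15,21,5)
river: ρ → (5,19,-19)
river: ρ → (-19,19,5)
river: ρ → (5,21,-15)
river: ρ → (-15,9,11)
river: ρ → (11,13,-13)
river: ρ → (-13,13,11)
river: ρ → (11,9,-15)
closes: descent 0, river 8
min |a| on river = 5

5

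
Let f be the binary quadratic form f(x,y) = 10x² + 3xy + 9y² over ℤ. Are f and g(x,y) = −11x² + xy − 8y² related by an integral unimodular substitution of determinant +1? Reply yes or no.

D₁ = -351, D₂ = -351
f: flip: (10,3,9)→(9,-3,10)
f: reduced (well bottom): (9,-3,10) with a≤c, −a<b≤a
g is negative-definite; reduce −g:
−g: flip: (11,-1,8)→(8,1,11)
−g: reduced (well bottom): (8,1,11) with a≤c, −a<b≤a
flip sign back: reduced form of g is (-8,-1,-11)
reduced forms (9, -3, 10) vs (-8, -1, -11) ⇒ inequivalent

no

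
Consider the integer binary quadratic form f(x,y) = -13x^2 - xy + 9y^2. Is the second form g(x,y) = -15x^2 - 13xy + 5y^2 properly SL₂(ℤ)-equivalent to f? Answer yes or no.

D₁ = 469, D₂ = 469
river cycle of f (length 4): (9, 19, -3), (-3, 17, 15), (15, 13, -5), (-5, 17, 9)
river cycle of g (length 4): (5, 13, -15), (-15, 17, 3), (3, 19, -9), (-9, 17, 5)
cycles differ ⇒ inequivalent

no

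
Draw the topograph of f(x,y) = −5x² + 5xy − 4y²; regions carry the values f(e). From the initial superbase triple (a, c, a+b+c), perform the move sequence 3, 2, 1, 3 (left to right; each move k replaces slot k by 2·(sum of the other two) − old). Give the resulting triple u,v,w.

start (-5,-4,-4) = (f(1,0),f(0,1),f(1,1))
replace slot 3: 2·((-5)+(-4)) − (-4) = -14 → (-5,-4,-14)
replace slot 2: 2·((-5)+(-14)) − (-4) = -34 → (-5,-34,-14)
replace slot 1: 2·((-34)+(-14)) − (-5) = -91 → (-91,-34,-14)
replace slot 3: 2·((-91)+(-34)) − (-14) = -236 → (-91,-34,-236)

-91,-34,-236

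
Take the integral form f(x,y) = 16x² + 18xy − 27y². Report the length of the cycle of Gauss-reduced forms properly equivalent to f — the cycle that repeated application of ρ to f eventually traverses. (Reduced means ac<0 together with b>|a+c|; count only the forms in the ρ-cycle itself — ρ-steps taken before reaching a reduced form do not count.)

D = 2052, ⌊√D⌋ = 45
river: ρ → (-27,36,7)
river: ρ → (7,34,-32)
river: ρ → (-32,30,9)
river: ρ → (9,42,-8)
river: ρ → (-8,38,19)
river: ρ → (19,38,-8)
river: ρ → (-8,42,9)
river: ρ → (9,30,-32)
river: ρ → (-32,34,7)
river: ρ → (7,36,-27)
river: ρ → (-27,18,16)
river: ρ → (16,14,-29)
river: ρ → (-29,44,1)
river: ρ → (1,44,-29)
river: ρ → (-29,14,16)
river: ρ → (16,18,-27)
ρ-cycle length = 16 (tail of 0 descent steps not counted)

16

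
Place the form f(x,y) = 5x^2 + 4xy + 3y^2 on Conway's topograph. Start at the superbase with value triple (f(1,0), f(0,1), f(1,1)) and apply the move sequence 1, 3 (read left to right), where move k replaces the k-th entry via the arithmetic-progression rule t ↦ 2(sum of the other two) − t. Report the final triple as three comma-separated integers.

start (5,3,12) = (f(1,0),f(0,1),f(1,1))
replace slot 1: 2·(3+12) − 5 = 25 → (25,3,12)
replace slot 3: 2·(25+3) − 12 = 44 → (25,3,44)

25,3,44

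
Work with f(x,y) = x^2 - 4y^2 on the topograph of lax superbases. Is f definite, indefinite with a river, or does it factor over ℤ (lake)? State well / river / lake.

D = b²−4ac = 0² − 4·1·(-4) = 16
D = 4² is a perfect square ⇒ form factors over ℤ ⇒ lakes

lake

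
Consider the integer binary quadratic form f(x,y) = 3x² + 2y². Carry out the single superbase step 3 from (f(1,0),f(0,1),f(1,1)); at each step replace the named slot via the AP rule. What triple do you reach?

start (3,2,5) = (f(1,0),f(0,1),f(1,1))
replace slot 3: 2·(3+2) − 5 = 5 → (3,2,5)

3,2,5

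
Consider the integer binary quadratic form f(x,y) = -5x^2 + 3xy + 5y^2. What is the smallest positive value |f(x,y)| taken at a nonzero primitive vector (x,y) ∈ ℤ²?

river: ρ → (5,7,-3)
river: ρ → (-3,5,7)
river: ρ → (7,9,-1)
river: ρ → (-1,9,7)
river: ρ → (7,5,-3)
river: ρ → (-3,7,5)
river: ρ → (5,3,-5)
river: ρ → (-5,7,3)
river: ρ → (3,5,-7)
river: ρ → (-7,9,1)
river: ρ → (1,9,-7)
river: ρ → (-7,5,3)
river: ρ → (3,7,-5)
river: ρ → (-5,3,5)
closes: descent 0, river 14
min |a| on river = 1

1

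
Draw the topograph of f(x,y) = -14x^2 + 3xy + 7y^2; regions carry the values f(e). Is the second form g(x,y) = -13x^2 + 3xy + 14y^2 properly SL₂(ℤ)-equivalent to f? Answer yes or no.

D₁ = 401, D₂ = 737
discriminants differ ⇒ not SL₂(ℤ)-equivalent

no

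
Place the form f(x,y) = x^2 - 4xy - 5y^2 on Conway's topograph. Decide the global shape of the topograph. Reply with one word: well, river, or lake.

D = b²−4ac = (-4)² − 4·1·(-5) = 36
D = 6² is a perfect square ⇒ form factors over ℤ ⇒ lakes

lake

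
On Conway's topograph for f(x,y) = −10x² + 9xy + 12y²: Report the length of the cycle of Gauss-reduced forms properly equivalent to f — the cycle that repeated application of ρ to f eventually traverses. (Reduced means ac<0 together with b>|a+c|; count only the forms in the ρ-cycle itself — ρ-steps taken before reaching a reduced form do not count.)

D = 561, ⌊√D⌋ = 23
river: ρ → (12,15,-7)
river: ρ → (-7,13,14)
river: ρ → (14,15,-6)
river: ρ → (-6,21,5)
river: ρ → (5,19,-10)
river: ρ → (-10,21,3)
river: ρ → (3,21,-10)
river: ρ → (-10,19,5)
river: ρ → (5,21,-6)
river: ρ → (-6,15,14)
river: ρ → (14,13,-7)
river: ρ → (-7,15,12)
river: ρ → (12,9,-10)
river: ρ → (-10,11,11)
river: ρ → (11,11,-10)
river: ρ → (-10,9,12)
ρ-cycle length = 16 (tail of 0 descent steps not counted)

16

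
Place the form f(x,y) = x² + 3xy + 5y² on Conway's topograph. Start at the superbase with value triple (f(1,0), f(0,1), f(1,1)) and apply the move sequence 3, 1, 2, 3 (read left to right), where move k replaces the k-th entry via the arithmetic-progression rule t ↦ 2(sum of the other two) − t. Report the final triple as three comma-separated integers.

start (1,5,9) = (f(1,0),f(0,1),f(1,1))
replace slot 3: 2·(1+5) − 9 = 3 → (1,5,3)
replace slot 1: 2·(5+3) − 1 = 15 → (15,5,3)
replace slot 2: 2·(15+3) − 5 = 31 → (15,31,3)
replace slot 3: 2·(15+31) − 3 = 89 → (15,31,89)

15,31,89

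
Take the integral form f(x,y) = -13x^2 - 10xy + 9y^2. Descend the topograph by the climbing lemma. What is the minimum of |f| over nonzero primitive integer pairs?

descent: ρ → (9,10,-13)  [lands on river]
river: ρ → (-13,16,6)
river: ρ → (6,20,-7)
river: ρ → (-7,22,3)
river: ρ → (3,20,-14)
river: ρ → (-14,8,9)
closes: descent 1, river 6
min |a| on river = 3

3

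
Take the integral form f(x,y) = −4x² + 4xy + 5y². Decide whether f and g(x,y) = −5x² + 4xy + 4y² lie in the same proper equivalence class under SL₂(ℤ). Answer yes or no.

D₁ = 96, D₂ = 96
river cycle of f (length 4): (5, 6, -3), (-3, 6, 5), (5, 4, -4), (-4, 4, 5)
river cycle of g (length 4): (4, 4, -5), (-5, 6, 3), (3, 6, -5), (-5, 4, 4)
cycles differ ⇒ inequivalent

no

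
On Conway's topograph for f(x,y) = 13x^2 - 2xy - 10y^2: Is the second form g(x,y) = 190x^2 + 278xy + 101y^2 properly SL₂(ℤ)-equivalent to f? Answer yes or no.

D₁ = 524, D₂ = 524
river cycle of f (length 6): (-10, 22, 1), (1, 22, -10), (-10, 18, 5), (5, 22, -2), (-2, 22, 5), (5, 18, -10)
river cycle of g (length 6): (-10, 22, 1), (1, 22, -10), (-10, 18, 5), (5, 22, -2), (-2, 22, 5), (5, 18, -10)
cycles coincide ⇒ equivalent

yes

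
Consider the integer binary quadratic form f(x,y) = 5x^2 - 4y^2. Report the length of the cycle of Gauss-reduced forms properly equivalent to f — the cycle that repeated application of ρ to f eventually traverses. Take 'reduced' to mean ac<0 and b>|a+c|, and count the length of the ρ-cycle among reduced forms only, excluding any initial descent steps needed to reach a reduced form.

D = 80, ⌊√D⌋ = 8
descent: ρ → (-4,8,1)  [lands on river]
river: ρ → (1,8,-4)
ρ-cycle length = 2 (tail of 1 descent step not counted)

2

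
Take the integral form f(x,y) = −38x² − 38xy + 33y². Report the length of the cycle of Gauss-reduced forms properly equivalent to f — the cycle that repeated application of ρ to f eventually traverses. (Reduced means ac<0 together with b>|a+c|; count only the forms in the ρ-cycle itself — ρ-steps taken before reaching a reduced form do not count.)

D = 6460, ⌊√D⌋ = 80
descent: ρ → (33,38,-38)  [lands on river]
river: ρ → (-38,38,33)
river: ρ → (33,28,-43)
river: ρ → (-43,58,18)
river: ρ → (18,50,-55)
river: ρ → (-55,60,13)
river: ρ → (13,70,-30)
river: ρ → (-30,50,33)
river: ρ → (33,16,-47)
river: ρ → (-47,78,2)
river: ρ → (2,78,-47)
river: ρ → (-47,16,33)
river: ρ → (33,50,-30)
river: ρ → (-30,70,13)
river: ρ → (13,60,-55)
river: ρ → (-55,50,18)
river: ρ → (18,58,-43)
river: ρ → (-43,28,33)
ρ-cycle length = 18 (tail of 1 descent step not counted)

18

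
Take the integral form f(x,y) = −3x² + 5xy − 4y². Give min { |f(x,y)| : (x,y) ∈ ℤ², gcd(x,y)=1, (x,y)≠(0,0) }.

translate: b→1 (≡-5 mod 6), so (3,-5,4)→(3,1,2)
flip: (3,1,2)→(2,-1,3)
reduced (well bottom): (2,-1,3) with a≤c, −a<b≤a
well minimum |f| = |-2| = 2 (negative-definite)

2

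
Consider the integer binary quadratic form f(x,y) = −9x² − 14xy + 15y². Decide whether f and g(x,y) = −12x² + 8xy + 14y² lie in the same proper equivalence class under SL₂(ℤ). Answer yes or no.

D₁ = 736, D₂ = 736
river cycle of f (length 12): (15, 14, -9), (-9, 22, 7), (7, 20, -12), (-12, 4, 15), (15, 26, -1), (-1, 26, 15), (15, 4, -12), (-12, 20, 7), (7, 22, -9), (-9, 14, 15), … (2 more)
river cycle of g (length 12): (14, 20, -6), (-6, 16, 20), (20, 24, -2), (-2, 24, 20), (20, 16, -6), (-6, 20, 14), (14, 8, -12), (-12, 16, 10), (10, 24, -4), (-4, 24, 10), … (2 more)
cycles differ ⇒ inequivalent

no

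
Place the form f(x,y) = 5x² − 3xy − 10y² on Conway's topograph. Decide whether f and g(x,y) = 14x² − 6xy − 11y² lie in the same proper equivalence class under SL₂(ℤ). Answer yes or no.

D₁ = 209, D₂ = 652
discriminants differ ⇒ not SL₂(ℤ)-equivalent

no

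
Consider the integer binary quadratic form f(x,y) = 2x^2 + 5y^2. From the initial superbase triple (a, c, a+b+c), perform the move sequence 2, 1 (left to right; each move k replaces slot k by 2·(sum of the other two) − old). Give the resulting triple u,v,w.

start (2,5,7) = (f(1,0),f(0,1),f(1,1))
replace slot 2: 2·(2+7) − 5 = 13 → (2,13,7)
replace slot 1: 2·(13+7) − 2 = 38 → (38,13,7)

38,13,7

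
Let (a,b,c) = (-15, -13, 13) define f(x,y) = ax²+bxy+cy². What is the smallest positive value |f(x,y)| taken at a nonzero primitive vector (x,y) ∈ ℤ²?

descent: ρ → (13,13,-15)  [lands on river]
river: ρ → (-15,17,11)
river: ρ → (11,27,-5)
river: ρ → (-5,23,21)
river: ρ → (21,19,-7)
river: ρ → (-7,23,15)
river: ρ → (15,7,-15)
river: ρ → (-15,23,7)
river: ρ → (7,19,-21)
river: ρ → (-21,23,5)
river: ρ → (5,27,-11)
river: ρ → (-11,17,15)
river: ρ → (15,13,-13)
river: ρ → (-13,13,15)
river: ρ → (15,17,-11)
river: ρ → (-11,27,5)
river: ρ → (5,23,-21)
river: ρ → (-21,19,7)
river: ρ → (7,23,-15)
river: ρ → (-15,7,15)
river: ρ → (15,23,-7)
river: ρ → (-7,19,21)
river: ρ → (21,23,-5)
river: ρ → (-5,27,11)
river: ρ → (11,17,-15)
river: ρ → (-15,13,13)
closes: descent 1, river 26
min |a| on river = 5

5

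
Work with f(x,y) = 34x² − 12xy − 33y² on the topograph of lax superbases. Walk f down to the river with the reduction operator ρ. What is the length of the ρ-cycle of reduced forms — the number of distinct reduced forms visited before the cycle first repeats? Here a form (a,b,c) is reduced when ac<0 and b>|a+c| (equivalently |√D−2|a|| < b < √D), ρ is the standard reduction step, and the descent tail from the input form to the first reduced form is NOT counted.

D = 4632, ⌊√D⌋ = 68
descent: ρ → (-33,12,34)  [lands on river]
river: ρ → (34,56,-11)
river: ρ → (-11,54,39)
river: ρ → (39,24,-26)
river: ρ → (-26,28,37)
river: ρ → (37,46,-17)
river: ρ → (-17,56,22)
river: ρ → (22,32,-41)
river: ρ → (-41,50,13)
river: ρ → (13,54,-33)
ρ-cycle length = 10 (tail of 1 descent step not counted)

10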